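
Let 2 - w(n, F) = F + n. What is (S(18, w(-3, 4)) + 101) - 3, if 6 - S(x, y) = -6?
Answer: 110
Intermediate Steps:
w(n, F) = 2 - F - n (w(n, F) = 2 - (F + n) = 2 + (-F - n) = 2 - F - n)
S(x, y) = 12 (S(x, y) = 6 - 1*(-6) = 6 + 6 = 12)
(S(18, w(-3, 4)) + 101) - 3 = (12 + 101) - 3 = 113 - 3 = 110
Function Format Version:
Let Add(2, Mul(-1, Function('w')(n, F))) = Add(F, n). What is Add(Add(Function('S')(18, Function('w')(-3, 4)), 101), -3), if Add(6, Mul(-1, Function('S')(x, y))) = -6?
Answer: 110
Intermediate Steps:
Function('w')(n, F) = Add(2, Mul(-1, F), Mul(-1, n)) (Function('w')(n, F) = Add(2, Mul(-1, Add(F, n))) = Add(2, Add(Mul(-1, F), Mul(-1, n))) = Add(2, Mul(-1, F), Mul(-1, n)))
Function('S')(x, y) = 12 (Function('S')(x, y) = Add(6, Mul(-1, -6)) = Add(6, 6) = 12)
Add(Add(Function('S')(18, Function('w')(-3, 4)), 101), -3) = Add(Add(12, 101), -3) = Add(113, -3) = 110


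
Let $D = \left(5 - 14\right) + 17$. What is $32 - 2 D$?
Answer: $16$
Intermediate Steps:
$D = 8$ ($D = -9 + 17 = 8$)
$32 - 2 D = 32 - 16 = 16$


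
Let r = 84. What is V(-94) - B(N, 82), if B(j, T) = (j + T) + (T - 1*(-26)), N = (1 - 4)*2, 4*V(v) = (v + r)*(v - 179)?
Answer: 997/2 ≈ 498.50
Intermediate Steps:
V(v) = (-179 + v)*(84 + v)/4 (V(v) = ((v + 84)*(v - 179))/4 = ((84 + v)*(-179 + v))/4 = ((-179 + v)*(84 + v))/4 = (-179 + v)*(84 + v)/4)
N = -6 (N = -3*2 = -6)
B(j, T) = 26 + j + 2*T (B(j, T) = (T + j) + (T + 26) = (T + j) + (26 + T) = 26 + j + 2*T)
V(-94) - B(N, 82) = (-3759 - 95/4*(-94) + (1/4)*(-94)**2) - (26 - 6 + 2*82) = (-3759 + 4465/2 + (1/4)*8836) - (26 - 6 + 164) = (-3759 + 4465/2 + 2209) - 1*184 = 1365/2 - 184 = 997/2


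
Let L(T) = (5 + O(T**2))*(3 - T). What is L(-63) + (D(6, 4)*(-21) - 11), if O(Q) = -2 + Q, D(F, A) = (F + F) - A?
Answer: 261973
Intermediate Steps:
D(F, A) = -A + 2*F (D(F, A) = 2*F - A = -A + 2*F)
L(T) = (3 + T**2)*(3 - T) (L(T) = (5 + (-2 + T**2))*(3 - T) = (3 + T**2)*(3 - T))
L(-63) + (D(6, 4)*(-21) - 11) = (9 - 1*(-63)**3 - 3*(-63) + 3*(-63)**2) + ((-1*4 + 2*6)*(-21) - 11) = (9 - 1*(-250047) + 189 + 3*3969) + ((-4 + 12)*(-21) - 11) = (9 + 250047 + 189 + 11907) + (8*(-21) - 11) = 262152 + (-168 - 11) = 262152 - 179 = 261973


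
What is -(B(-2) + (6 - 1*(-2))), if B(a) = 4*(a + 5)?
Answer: -20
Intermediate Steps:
B(a) = 20 + 4*a (B(a) = 4*(5 + a) = 20 + 4*a)
-(B(-2) + (6 - 1*(-2))) = -((20 + 4*(-2)) + (6 - 1*(-2))) = -((20 - 8) + (6 + 2)) = -(12 + 8) = -1*20 = -20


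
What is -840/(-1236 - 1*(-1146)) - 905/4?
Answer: -2603/12 ≈ -216.92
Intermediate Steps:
-840/(-1236 - 1*(-1146)) - 905/4 = -840/(-1236 + 1146) - 905*¼ = -840/(-90) - 905/4 = -840*(-1/90) - 905/4 = 28/3 - 905/4 = -2603/12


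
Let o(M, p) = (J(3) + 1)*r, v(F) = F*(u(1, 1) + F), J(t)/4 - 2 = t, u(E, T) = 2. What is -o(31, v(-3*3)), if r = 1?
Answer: -21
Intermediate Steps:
J(t) = 8 + 4*t
v(F) = F*(2 + F)
o(M, p) = 21 (o(M, p) = ((8 + 4*3) + 1)*1 = ((8 + 12) + 1)*1 = (20 + 1)*1 = 21*1 = 21)
-o(31, v(-3*3)) = -1*21 = -21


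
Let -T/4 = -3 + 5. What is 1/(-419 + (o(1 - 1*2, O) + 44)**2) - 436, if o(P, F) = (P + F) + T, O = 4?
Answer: -480471/1102 ≈ -436.00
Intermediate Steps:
T = -8 (T = -4*(-3 + 5) = -4*2 = -8)
o(P, F) = -8 + F + P (o(P, F) = (P + F) - 8 = (F + P) - 8 = -8 + F + P)
1/(-419 + (o(1 - 1*2, O) + 44)**2) - 436 = 1/(-419 + ((-8 + 4 + (1 - 1*2)) + 44)**2) - 436 = 1/(-419 + ((-8 + 4 + (1 - 2)) + 44)**2) - 436 = 1/(-419 + ((-8 + 4 - 1) + 44)**2) - 436 = 1/(-419 + (-5 + 44)**2) - 436 = 1/(-419 + 39**2) - 436 = 1/(-419 + 1521) - 436 = 1/1102 - 436 = -480471/1102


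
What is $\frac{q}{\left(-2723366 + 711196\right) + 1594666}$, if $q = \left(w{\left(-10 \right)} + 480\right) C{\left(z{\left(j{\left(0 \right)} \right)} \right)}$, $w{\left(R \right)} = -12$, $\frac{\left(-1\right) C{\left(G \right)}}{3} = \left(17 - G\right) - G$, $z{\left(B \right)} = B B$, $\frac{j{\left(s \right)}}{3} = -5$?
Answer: $- \frac{50661}{34792} \approx -1.4561$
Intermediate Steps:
$j{\left(s \right)} = -15$ ($j{\left(s \right)} = 3 \left(-5\right) = -15$)
$z{\left(B \right)} = B^{2}$
$C{\left(G \right)} = -51 + 6 G$ ($C{\left(G \right)} = - 3 \left(\left(17 - G\right) - G\right) = - 3 \left(17 - 2 G\right) = -51 + 6 G$)
$q = 607932$ ($q = \left(-12 + 480\right) \left(-51 + 6 \left(-15\right)^{2}\right) = 468 \left(-51 + 6 \cdot 225\right) = 468 \left(-51 + 1350\right) = 468 \cdot 1299 = 607932$)
$\frac{q}{\left(-2723366 + 711196\right) + 1594666} = \frac{607932}{\left(-2723366 + 711196\right) + 1594666} = \frac{607932}{-2012170 + 1594666} = \frac{607932}{-417504} = 607932 \left(- \frac{1}{417504}\right) = - \frac{50661}{34792}$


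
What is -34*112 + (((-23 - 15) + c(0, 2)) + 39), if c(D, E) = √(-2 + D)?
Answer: -3807 + I*√2 ≈ -3807.0 + 1.4142*I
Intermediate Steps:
-34*112 + (((-23 - 15) + c(0, 2)) + 39) = -34*112 + (((-23 - 15) + √(-2 + 0)) + 39) = -3808 + ((-38 + √(-2)) + 39) = -3808 + ((-38 + I*√2) + 39) = -3808 + (1 + I*√2) = -3807 + I*√2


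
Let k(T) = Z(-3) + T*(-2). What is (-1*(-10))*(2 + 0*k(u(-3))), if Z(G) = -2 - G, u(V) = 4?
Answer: 20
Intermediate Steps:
k(T) = 1 - 2*T (k(T) = (-2 - 1*(-3)) + T*(-2) = (-2 + 3) - 2*T = 1 - 2*T)
(-1*(-10))*(2 + 0*k(u(-3))) = (-1*(-10))*(2 + 0*(1 - 2*4)) = 10*(2 + 0*(1 - 8)) = 10*(2 + 0*(-7)) = 10*(2 + 0) = 10*2 = 20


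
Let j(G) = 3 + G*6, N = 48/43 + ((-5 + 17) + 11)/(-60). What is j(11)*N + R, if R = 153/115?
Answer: 205331/3956 ≈ 51.904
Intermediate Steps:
R = 153/115 (R = 153*(1/115) = 153/115 ≈ 1.3304)
N = 1891/2580 (N = 48*(1/43) + (12 + 11)*(-1/60) = 48/43 + 23*(-1/60) = 48/43 - 23/60 = 1891/2580 ≈ 0.73295)
j(G) = 3 + 6*G
j(11)*N + R = (3 + 6*11)*(1891/2580) + 153/115 = (3 + 66)*(1891/2580) + 153/115 = 69*(1891/2580) + 153/115 = 43493/860 + 153/115 = 205331/3956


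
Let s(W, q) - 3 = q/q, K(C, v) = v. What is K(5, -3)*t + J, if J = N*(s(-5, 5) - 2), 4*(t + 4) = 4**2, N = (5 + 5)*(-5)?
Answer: -100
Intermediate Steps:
s(W, q) = 4 (s(W, q) = 3 + q/q = 3 + 1 = 4)
N = -50 (N = 10*(-5) = -50)
t = 0 (t = -4 + (1/4)*4**2 = -4 + (1/4)*16 = -4 + 4 = 0)
J = -100 (J = -50*(4 - 2) = -50*2 = -100)
K(5, -3)*t + J = -3*0 - 100 = 0 - 100 = -100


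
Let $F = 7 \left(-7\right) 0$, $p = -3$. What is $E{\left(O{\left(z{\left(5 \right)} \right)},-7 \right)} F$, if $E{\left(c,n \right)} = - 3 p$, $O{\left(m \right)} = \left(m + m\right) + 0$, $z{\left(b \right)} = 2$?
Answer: $0$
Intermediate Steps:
$O{\left(m \right)} = 2 m$ ($O{\left(m \right)} = 2 m + 0 = 2 m$)
$E{\left(c,n \right)} = 9$ ($E{\left(c,n \right)} = \left(-3\right) \left(-3\right) = 9$)
$F = 0$ ($F = \left(-49\right) 0 = 0$)
$E{\left(O{\left(z{\left(5 \right)} \right)},-7 \right)} F = 9 \cdot 0 = 0$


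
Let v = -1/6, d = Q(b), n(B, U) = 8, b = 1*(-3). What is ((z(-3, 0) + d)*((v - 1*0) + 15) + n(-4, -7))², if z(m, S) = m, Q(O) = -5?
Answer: 110224/9 ≈ 12247.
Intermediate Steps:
b = -3
d = -5
v = -⅙ (v = -1*⅙ = -⅙ ≈ -0.16667)
((z(-3, 0) + d)*((v - 1*0) + 15) + n(-4, -7))² = ((-3 - 5)*((-⅙ - 1*0) + 15) + 8)² = (-8*((-⅙ + 0) + 15) + 8)² = (-8*(-⅙ + 15) + 8)² = (-8*89/6 + 8)² = (-356/3 + 8)² = (-332/3)² = 110224/9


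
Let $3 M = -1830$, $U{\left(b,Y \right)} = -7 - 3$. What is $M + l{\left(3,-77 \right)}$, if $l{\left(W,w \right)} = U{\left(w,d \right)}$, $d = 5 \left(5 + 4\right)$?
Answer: $-620$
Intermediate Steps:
$d = 45$ ($d = 5 \cdot 9 = 45$)
$U{\left(b,Y \right)} = -10$ ($U{\left(b,Y \right)} = -7 - 3 = -10$)
$l{\left(W,w \right)} = -10$
$M = -610$ ($M = \frac{1}{3} \left(-1830\right) = -610$)
$M + l{\left(3,-77 \right)} = -610 - 10 = -620$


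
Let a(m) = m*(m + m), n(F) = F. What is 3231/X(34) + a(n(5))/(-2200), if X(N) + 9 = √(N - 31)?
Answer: -213259/572 - 1077*√3/26 ≈ -444.58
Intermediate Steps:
a(m) = 2*m² (a(m) = m*(2*m) = 2*m²)
X(N) = -9 + √(-31 + N) (X(N) = -9 + √(N - 31) = -9 + √(-31 + N))
3231/X(34) + a(n(5))/(-2200) = 3231/(-9 + √(-31 + 34)) + (2*5²)/(-2200) = 3231/(-9 + √3) + (2*25)*(-1/2200) = 3231/(-9 + √3) + 50*(-1/2200) = 3231/(-9 + √3) - 1/44 = -1/44 + 3231/(-9 + √3)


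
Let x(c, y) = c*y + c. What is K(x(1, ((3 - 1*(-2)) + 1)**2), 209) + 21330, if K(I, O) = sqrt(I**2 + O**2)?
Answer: 21330 + 5*sqrt(1802) ≈ 21542.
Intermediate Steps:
x(c, y) = c + c*y
K(x(1, ((3 - 1*(-2)) + 1)**2), 209) + 21330 = sqrt((1*(1 + ((3 - 1*(-2)) + 1)**2))**2 + 209**2) + 21330 = sqrt((1*(1 + ((3 + 2) + 1)**2))**2 + 43681) + 21330 = sqrt((1*(1 + (5 + 1)**2))**2 + 43681) + 21330 = sqrt((1*(1 + 6**2))**2 + 43681) + 21330 = sqrt((1*(1 + 36))**2 + 43681) + 21330 = sqrt((1*37)**2 + 43681) + 21330 = sqrt(37**2 + 43681) + 21330 = sqrt(1369 + 43681) + 21330 = sqrt(45050) + 21330 = 5*sqrt(1802) + 21330 = 21330 + 5*sqrt(1802)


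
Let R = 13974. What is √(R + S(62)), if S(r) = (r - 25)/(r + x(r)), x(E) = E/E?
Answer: √6162793/21 ≈ 118.21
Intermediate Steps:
x(E) = 1
S(r) = (-25 + r)/(1 + r) (S(r) = (r - 25)/(r + 1) = (-25 + r)/(1 + r))
√(R + S(62)) = √(13974 + (-25 + 62)/(1 + 62)) = √(13974 + 37/63) = √(880399/63) = √6162793/21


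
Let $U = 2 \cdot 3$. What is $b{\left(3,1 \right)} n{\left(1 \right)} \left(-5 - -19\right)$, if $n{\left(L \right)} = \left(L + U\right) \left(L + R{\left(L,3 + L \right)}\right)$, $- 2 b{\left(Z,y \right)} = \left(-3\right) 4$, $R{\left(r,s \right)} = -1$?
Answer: $0$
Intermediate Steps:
$U = 6$
$b{\left(Z,y \right)} = 6$ ($b{\left(Z,y \right)} = - \frac{\left(-3\right) 4}{2} = \left(- \frac{1}{2}\right) \left(-12\right) = 6$)
$n{\left(L \right)} = \left(-1 + L\right) \left(6 + L\right)$ ($n{\left(L \right)} = \left(L + 6\right) \left(L - 1\right) = \left(6 + L\right) \left(-1 + L\right) = \left(-1 + L\right) \left(6 + L\right)$)
$b{\left(3,1 \right)} n{\left(1 \right)} \left(-5 - -19\right) = 6 \left(-6 + 1^{2} + 5 \cdot 1\right) \left(-5 - -19\right) = 6 \left(-6 + 1 + 5\right) \left(-5 + 19\right) = 6 \cdot 0 \cdot 14 = 0 \cdot 14 = 0$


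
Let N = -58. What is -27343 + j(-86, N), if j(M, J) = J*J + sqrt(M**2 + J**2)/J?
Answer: -23979 - sqrt(2690)/29 ≈ -23981.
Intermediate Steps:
j(M, J) = J**2 + sqrt(J**2 + M**2)/J
-27343 + j(-86, N) = -27343 + ((-58)**3 + sqrt((-58)**2 + (-86)**2))/(-58) = -27343 - (-195112 + sqrt(3364 + 7396))/58 = -27343 - (-195112 + sqrt(10760))/58 = -27343 - (-195112 + 2*sqrt(2690))/58 = -27343 + (3364 - sqrt(2690)/29) = -23979 - sqrt(2690)/29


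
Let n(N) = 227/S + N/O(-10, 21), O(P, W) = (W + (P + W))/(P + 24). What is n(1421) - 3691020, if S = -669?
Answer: -39502027169/10704 ≈ -3.6904e+6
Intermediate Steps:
O(P, W) = (P + 2*W)/(24 + P)
n(N) = -227/669 + 7*N/16 (n(N) = 227/(-669) + N/(((-10 + 2*21)/(24 - 10))) = 227*(-1/669) + N/(((-10 + 42)/14)) = -227/669 + N/(((1/14)*32)) = -227/669 + N/(16/7) = -227/669 + N*(7/16) = -227/669 + 7*N/16)
n(1421) - 3691020 = (-227/669 + (7/16)*1421) - 3691020 = (-227/669 + 9947/16) - 3691020 = 6650911/10704 - 3691020 = -39502027169/10704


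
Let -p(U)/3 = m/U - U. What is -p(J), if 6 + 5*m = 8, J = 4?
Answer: -117/10 ≈ -11.700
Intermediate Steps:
m = 2/5 (m = -6/5 + (1/5)*8 = -6/5 + 8/5 = 2/5 ≈ 0.40000)
p(U) = 3*U - 6/(5*U) (p(U) = -3*(2/(5*U) - U) = -3*(-U + 2/(5*U)) = 3*U - 6/(5*U))
-p(J) = -(3*4 - 6/5/4) = -(12 - 6/5*1/4) = -(12 - 3/10) = -1*117/10 = -117/10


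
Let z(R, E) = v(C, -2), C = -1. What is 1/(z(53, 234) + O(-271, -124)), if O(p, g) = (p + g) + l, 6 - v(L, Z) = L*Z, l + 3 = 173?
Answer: -1/221 ≈ -0.0045249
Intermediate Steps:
l = 170 (l = -3 + 173 = 170)
v(L, Z) = 6 - L*Z
O(p, g) = 170 + g + p (O(p, g) = (p + g) + 170 = (g + p) + 170 = 170 + g + p)
z(R, E) = 4 (z(R, E) = 6 - 1*(-1)*(-2) = 6 - 2 = 4)
1/(z(53, 234) + O(-271, -124)) = 1/(4 + (170 - 124 - 271)) = 1/(4 - 225) = 1/(-221) = -1/221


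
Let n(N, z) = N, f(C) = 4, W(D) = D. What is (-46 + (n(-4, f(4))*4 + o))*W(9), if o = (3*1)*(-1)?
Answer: -585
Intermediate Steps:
o = -3 (o = 3*(-1) = -3)
(-46 + (n(-4, f(4))*4 + o))*W(9) = (-46 + (-4*4 - 3))*9 = (-46 + (-16 - 3))*9 = (-46 - 19)*9 = -65*9 = -585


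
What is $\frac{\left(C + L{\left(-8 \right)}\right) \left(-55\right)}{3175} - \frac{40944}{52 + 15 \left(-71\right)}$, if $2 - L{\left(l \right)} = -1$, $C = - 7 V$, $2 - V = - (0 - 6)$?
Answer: $\frac{25654007}{643255} \approx 39.882$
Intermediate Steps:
$V = -4$ ($V = 2 - - (0 - 6) = 2 - \left(-1\right) \left(-6\right) = 2 - 6 = -4$)
$C = 28$ ($C = \left(-7\right) \left(-4\right) = 28$)
$L{\left(l \right)} = 3$ ($L{\left(l \right)} = 2 - -1 = 2 + 1 = 3$)
$\frac{\left(C + L{\left(-8 \right)}\right) \left(-55\right)}{3175} - \frac{40944}{52 + 15 \left(-71\right)} = \frac{\left(28 + 3\right) \left(-55\right)}{3175} - \frac{40944}{52 + 15 \left(-71\right)} = 31 \left(-55\right) \frac{1}{3175} - \frac{40944}{52 - 1065} = \left(-1705\right) \frac{1}{3175} - \frac{40944}{-1013} = - \frac{341}{635} - - \frac{40944}{1013} = - \frac{341}{635} + \frac{40944}{1013} = \frac{25654007}{643255}$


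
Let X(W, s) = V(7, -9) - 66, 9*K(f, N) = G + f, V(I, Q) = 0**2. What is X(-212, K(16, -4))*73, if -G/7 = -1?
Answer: -4818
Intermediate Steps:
G = 7 (G = -7*(-1) = 7)
V(I, Q) = 0
K(f, N) = 7/9 + f/9 (K(f, N) = (7 + f)/9 = 7/9 + f/9)
X(W, s) = -66 (X(W, s) = 0 - 66 = -66)
X(-212, K(16, -4))*73 = -66*73 = -4818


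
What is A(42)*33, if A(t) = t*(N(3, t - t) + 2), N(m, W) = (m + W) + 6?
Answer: 15246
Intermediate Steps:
N(m, W) = 6 + W + m (N(m, W) = (W + m) + 6 = 6 + W + m)
A(t) = 11*t (A(t) = t*((6 + (t - t) + 3) + 2) = t*((6 + 0 + 3) + 2) = t*(9 + 2) = t*11 = 11*t)
A(42)*33 = (11*42)*33 = 462*33 = 15246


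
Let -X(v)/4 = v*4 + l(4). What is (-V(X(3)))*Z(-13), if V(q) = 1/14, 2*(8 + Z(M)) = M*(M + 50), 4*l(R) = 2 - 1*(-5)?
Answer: 71/4 ≈ 17.750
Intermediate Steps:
l(R) = 7/4 (l(R) = (2 - 1*(-5))/4 = (2 + 5)/4 = (¼)*7 = 7/4)
X(v) = -7 - 16*v (X(v) = -4*(v*4 + 7/4) = -4*(4*v + 7/4) = -4*(7/4 + 4*v) = -7 - 16*v)
Z(M) = -8 + M*(50 + M)/2 (Z(M) = -8 + (M*(M + 50))/2 = -8 + (M*(50 + M))/2 = -8 + M*(50 + M)/2)
V(q) = 1/14
(-V(X(3)))*Z(-13) = (-1*1/14)*(-8 + (½)*(-13)² + 25*(-13)) = -(-8 + (½)*169 - 325)/14 = -(-8 + 169/2 - 325)/14 = -1/14*(-497/2) = 71/4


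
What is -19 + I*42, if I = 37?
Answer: 1535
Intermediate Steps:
-19 + I*42 = -19 + 37*42 = -19 + 1554 = 1535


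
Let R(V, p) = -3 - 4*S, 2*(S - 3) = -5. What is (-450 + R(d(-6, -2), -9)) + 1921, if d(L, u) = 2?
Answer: 1466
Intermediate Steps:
S = 1/2 (S = 3 + (1/2)*(-5) = 3 - 5/2 = 1/2 ≈ 0.50000)
R(V, p) = -5 (R(V, p) = -3 - 4*1/2 = -3 - 2 = -5)
(-450 + R(d(-6, -2), -9)) + 1921 = (-450 - 5) + 1921 = -455 + 1921 = 1466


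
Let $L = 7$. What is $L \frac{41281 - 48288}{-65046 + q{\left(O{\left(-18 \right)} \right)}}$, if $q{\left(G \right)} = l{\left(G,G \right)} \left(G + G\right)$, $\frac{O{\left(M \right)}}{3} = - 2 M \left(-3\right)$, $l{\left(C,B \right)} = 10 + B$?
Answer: $- \frac{49049}{138426} \approx -0.35433$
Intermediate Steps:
$O{\left(M \right)} = 18 M$ ($O{\left(M \right)} = 3 - 2 M \left(-3\right) = 3 \cdot 6 M = 18 M$)
$q{\left(G \right)} = 2 G \left(10 + G\right)$ ($q{\left(G \right)} = \left(10 + G\right) \left(G + G\right) = \left(10 + G\right) 2 G = 2 G \left(10 + G\right)$)
$L \frac{41281 - 48288}{-65046 + q{\left(O{\left(-18 \right)} \right)}} = 7 \frac{41281 - 48288}{-65046 + 2 \cdot 18 \left(-18\right) \left(10 + 18 \left(-18\right)\right)} = 7 \left(- \frac{7007}{-65046 + 2 \left(-324\right) \left(10 - 324\right)}\right) = 7 \left(- \frac{7007}{-65046 + 2 \left(-324\right) \left(-314\right)}\right) = 7 \left(- \frac{7007}{-65046 + 203472}\right) = 7 \left(- \frac{7007}{138426}\right) = - \frac{49049}{138426}$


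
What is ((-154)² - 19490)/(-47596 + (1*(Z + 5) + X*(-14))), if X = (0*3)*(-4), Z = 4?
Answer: -4226/47587 ≈ -0.088806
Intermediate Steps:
X = 0 (X = 0*(-4) = 0)
((-154)² - 19490)/(-47596 + (1*(Z + 5) + X*(-14))) = ((-154)² - 19490)/(-47596 + (1*(4 + 5) + 0*(-14))) = (23716 - 19490)/(-47596 + (1*9 + 0)) = 4226/(-47596 + (9 + 0)) = 4226/(-47596 + 9) = 4226/(-47587) = 4226*(-1/47587) = -4226/47587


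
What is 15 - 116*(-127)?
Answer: 14747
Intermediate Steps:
15 - 116*(-127) = 15 + 14732 = 14747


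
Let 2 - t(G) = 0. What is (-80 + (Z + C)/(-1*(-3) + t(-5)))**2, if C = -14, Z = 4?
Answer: 6724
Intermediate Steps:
t(G) = 2 (t(G) = 2 - 1*0 = 2 + 0 = 2)
(-80 + (Z + C)/(-1*(-3) + t(-5)))**2 = (-80 + (4 - 14)/(-1*(-3) + 2))**2 = (-80 - 10/(3 + 2))**2 = (-80 - 10/5)**2 = (-80 - 10*1/5)**2 = (-80 - 2)**2 = (-82)**2 = 6724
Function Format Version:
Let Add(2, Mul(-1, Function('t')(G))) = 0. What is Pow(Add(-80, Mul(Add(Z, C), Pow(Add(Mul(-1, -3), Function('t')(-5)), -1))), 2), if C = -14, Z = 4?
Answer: 6724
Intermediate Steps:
Function('t')(G) = 2 (Function('t')(G) = Add(2, Mul(-1, 0)) = Add(2, 0) = 2)
Pow(Add(-80, Mul(Add(Z, C), Pow(Add(Mul(-1, -3), Function('t')(-5)), -1))), 2) = Pow(Add(-80, Mul(Add(4, -14), Pow(Add(Mul(-1, -3), 2), -1))), 2) = Pow(Add(-80, Mul(-10, Pow(Add(3, 2), -1))), 2) = Pow(Add(-80, Mul(-10, Pow(5, -1))), 2) = Pow(Add(-80, Mul(-10, Rational(1, 5))), 2) = Pow(Add(-80, -2), 2) = Pow(-82, 2) = 6724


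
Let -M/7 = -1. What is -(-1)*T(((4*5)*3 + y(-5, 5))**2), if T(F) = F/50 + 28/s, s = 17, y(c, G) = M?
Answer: 77713/850 ≈ 91.427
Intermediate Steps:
M = 7 (M = -7*(-1) = 7)
y(c, G) = 7
T(F) = 28/17 + F/50 (T(F) = F/50 + 28/17 = 28/17 + F/50)
-(-1)*T(((4*5)*3 + y(-5, 5))**2) = -(-1)*(28/17 + ((4*5)*3 + 7)**2/50) = -(-1)*(28/17 + (20*3 + 7)**2/50) = -(-1)*(28/17 + (60 + 7)**2/50) = -(-1)*(28/17 + (1/50)*67**2) = -(-1)*(28/17 + (1/50)*4489) = -(-1)*(28/17 + 4489/50) = -(-1)*77713/850 = -1*(-77713/850) = 77713/850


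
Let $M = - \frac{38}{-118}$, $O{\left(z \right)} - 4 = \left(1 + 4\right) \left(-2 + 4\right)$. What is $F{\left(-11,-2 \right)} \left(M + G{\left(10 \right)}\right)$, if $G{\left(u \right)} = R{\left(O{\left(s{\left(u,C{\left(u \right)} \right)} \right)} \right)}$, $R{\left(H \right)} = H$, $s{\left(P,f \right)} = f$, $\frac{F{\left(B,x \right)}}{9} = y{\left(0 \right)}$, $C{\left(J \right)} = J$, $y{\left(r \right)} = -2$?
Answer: $- \frac{15210}{59} \approx -257.8$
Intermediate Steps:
$F{\left(B,x \right)} = -18$ ($F{\left(B,x \right)} = 9 \left(-2\right) = -18$)
$O{\left(z \right)} = 14$ ($O{\left(z \right)} = 4 + \left(1 + 4\right) \left(-2 + 4\right) = 4 + 5 \cdot 2 = 4 + 10 = 14$)
$M = \frac{19}{59}$ ($M = \left(-38\right) \left(- \frac{1}{118}\right) = \frac{19}{59} \approx 0.32203$)
$G{\left(u \right)} = 14$
$F{\left(-11,-2 \right)} \left(M + G{\left(10 \right)}\right) = - 18 \left(\frac{19}{59} + 14\right) = \left(-18\right) \frac{845}{59} = - \frac{15210}{59}$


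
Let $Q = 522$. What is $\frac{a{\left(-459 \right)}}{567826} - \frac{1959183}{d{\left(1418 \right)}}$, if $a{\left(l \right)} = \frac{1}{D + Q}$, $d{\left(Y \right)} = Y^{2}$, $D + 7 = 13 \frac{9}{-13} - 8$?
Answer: $- \frac{69251571371995}{71073400034994} \approx -0.97437$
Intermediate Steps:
$D = -24$ ($D = -7 + \left(13 \frac{9}{-13} - 8\right) = -7 + \left(13 \cdot 9 \left(- \frac{1}{13}\right) - 8\right) = -7 + \left(13 \left(- \frac{9}{13}\right) - 8\right) = -7 - 17 = -24$)
$a{\left(l \right)} = \frac{1}{498}$ ($a{\left(l \right)} = \frac{1}{-24 + 522} = \frac{1}{498}$)
$\frac{a{\left(-459 \right)}}{567826} - \frac{1959183}{d{\left(1418 \right)}} = \frac{1}{498 \cdot 567826} - \frac{1959183}{1418^{2}} = \frac{1}{498} \cdot \frac{1}{567826} - \frac{1959183}{2010724} = \frac{1}{282777348} - \frac{1959183}{2010724} = - \frac{69251571371995}{71073400034994}$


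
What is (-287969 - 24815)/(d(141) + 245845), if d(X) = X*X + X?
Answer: -312784/265867 ≈ -1.1765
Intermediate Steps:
d(X) = X + X**2 (d(X) = X**2 + X = X + X**2)
(-287969 - 24815)/(d(141) + 245845) = (-287969 - 24815)/(141*(1 + 141) + 245845) = -312784/(141*142 + 245845) = -312784/(20022 + 245845) = -312784/265867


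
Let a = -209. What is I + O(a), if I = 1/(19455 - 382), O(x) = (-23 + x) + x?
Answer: -8411192/19073 ≈ -441.00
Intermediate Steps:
O(x) = -23 + 2*x
I = 1/19073 ≈ 5.2430e-5
I + O(a) = 1/19073 + (-23 + 2*(-209)) = 1/19073 + (-23 - 418) = 1/19073 - 441 = -8411192/19073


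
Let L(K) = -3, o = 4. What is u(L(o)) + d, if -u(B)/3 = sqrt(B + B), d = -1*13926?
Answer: -13926 - 3*I*sqrt(6) ≈ -13926.0 - 7.3485*I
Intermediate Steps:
d = -13926
u(B) = -3*sqrt(2)*sqrt(B) (u(B) = -3*sqrt(B + B) = -3*sqrt(2)*sqrt(B))
u(L(o)) + d = -3*sqrt(2)*sqrt(-3) - 13926 = -3*sqrt(2)*I*sqrt(3) - 13926 = -3*I*sqrt(6) - 13926 = -13926 - 3*I*sqrt(6)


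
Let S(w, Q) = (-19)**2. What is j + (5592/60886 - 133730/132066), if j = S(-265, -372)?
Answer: 723846642532/2010242619 ≈ 360.08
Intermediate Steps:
S(w, Q) = 361
j = 361
j + (5592/60886 - 133730/132066) = 361 + (5592/60886 - 133730/132066) = 361 + (5592*(1/60886) - 133730*1/132066) = 361 + (2796/30443 - 66865/66033) = 361 - 1850942927/2010242619 = 723846642532/2010242619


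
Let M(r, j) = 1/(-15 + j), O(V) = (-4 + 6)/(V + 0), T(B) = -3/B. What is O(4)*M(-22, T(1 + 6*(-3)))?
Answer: -17/504 ≈ -0.033730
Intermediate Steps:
O(V) = 2/V
O(4)*M(-22, T(1 + 6*(-3))) = (2/4)/(-15 - 3/(1 + 6*(-3))) = (2*(1/4))/(-15 - 3/(1 - 18)) = 1/(2*(-15 - 3/(-17))) = 1/(2*(-15 - 3*(-1/17))) = 1/(2*(-15 + 3/17)) = 1/(2*(-252/17)) = (1/2)*(-17/252) = -17/504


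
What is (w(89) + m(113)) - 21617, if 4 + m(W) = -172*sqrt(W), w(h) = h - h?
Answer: -21621 - 172*sqrt(113) ≈ -23449.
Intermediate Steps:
w(h) = 0
m(W) = -4 - 172*sqrt(W)
(w(89) + m(113)) - 21617 = (0 + (-4 - 172*sqrt(113))) - 21617 = (-4 - 172*sqrt(113)) - 21617 = -21621 - 172*sqrt(113)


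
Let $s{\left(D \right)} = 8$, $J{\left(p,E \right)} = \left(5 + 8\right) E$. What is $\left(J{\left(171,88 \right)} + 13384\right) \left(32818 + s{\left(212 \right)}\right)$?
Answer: $476896128$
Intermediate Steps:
$J{\left(p,E \right)} = 13 E$
$\left(J{\left(171,88 \right)} + 13384\right) \left(32818 + s{\left(212 \right)}\right) = \left(13 \cdot 88 + 13384\right) \left(32818 + 8\right) = \left(1144 + 13384\right) 32826 = 14528 \cdot 32826 = 476896128$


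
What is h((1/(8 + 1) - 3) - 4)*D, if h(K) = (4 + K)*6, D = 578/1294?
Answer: -15028/1941 ≈ -7.7424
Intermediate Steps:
D = 289/647 (D = 578*(1/1294) = 289/647 ≈ 0.44668)
h(K) = 24 + 6*K
h((1/(8 + 1) - 3) - 4)*D = (24 + 6*((1/(8 + 1) - 3) - 4))*(289/647) = (24 + 6*((1/9 - 3) - 4))*(289/647) = (24 + 6*(-26/9 - 4))*(289/647) = (24 + 6*(-62/9))*(289/647) = (24 - 124/3)*(289/647) = -52/3*289/647 = -15028/1941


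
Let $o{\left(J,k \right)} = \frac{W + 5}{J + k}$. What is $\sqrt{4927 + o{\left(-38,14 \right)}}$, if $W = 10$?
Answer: $\frac{3 \sqrt{8758}}{4} \approx 70.188$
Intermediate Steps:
$o{\left(J,k \right)} = \frac{15}{J + k}$ ($o{\left(J,k \right)} = \frac{10 + 5}{J + k} = \frac{15}{J + k}$)
$\sqrt{4927 + o{\left(-38,14 \right)}} = \sqrt{4927 + \frac{15}{-38 + 14}} = \sqrt{4927 + \frac{15}{-24}} = \sqrt{4927 + 15 \left(- \frac{1}{24}\right)} = \sqrt{4927 - \frac{5}{8}} = \sqrt{\frac{39411}{8}} = \frac{3 \sqrt{8758}}{4}$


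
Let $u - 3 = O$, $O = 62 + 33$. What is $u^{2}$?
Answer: $9604$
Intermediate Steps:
$O = 95$
$u = 98$ ($u = 3 + 95 = 98$)
$u^{2} = 98^{2} = 9604$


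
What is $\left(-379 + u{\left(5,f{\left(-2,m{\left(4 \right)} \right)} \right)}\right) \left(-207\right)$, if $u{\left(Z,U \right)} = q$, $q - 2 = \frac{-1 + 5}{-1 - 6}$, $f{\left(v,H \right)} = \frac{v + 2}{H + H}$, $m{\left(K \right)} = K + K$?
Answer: $\frac{547101}{7} \approx 78157.0$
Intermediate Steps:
$m{\left(K \right)} = 2 K$
$f{\left(v,H \right)} = \frac{2 + v}{2 H}$
$q = \frac{10}{7}$ ($q = 2 + \frac{-1 + 5}{-1 - 6} = 2 + \frac{4}{-7} = 2 + 4 \left(- \frac{1}{7}\right) = 2 - \frac{4}{7} = \frac{10}{7} \approx 1.4286$)
$u{\left(Z,U \right)} = \frac{10}{7}$
$\left(-379 + u{\left(5,f{\left(-2,m{\left(4 \right)} \right)} \right)}\right) \left(-207\right) = \left(-379 + \frac{10}{7}\right) \left(-207\right) = \left(- \frac{2643}{7}\right) \left(-207\right) = \frac{547101}{7}$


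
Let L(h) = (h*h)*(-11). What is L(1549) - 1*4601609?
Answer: -30995020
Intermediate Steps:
L(h) = -11*h² (L(h) = h²*(-11) = -11*h²)
L(1549) - 1*4601609 = -11*1549² - 1*4601609 = -11*2399401 - 4601609 = -26393411 - 4601609 = -30995020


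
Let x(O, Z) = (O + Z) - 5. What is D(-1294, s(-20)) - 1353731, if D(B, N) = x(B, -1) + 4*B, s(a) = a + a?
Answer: -1360207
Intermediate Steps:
s(a) = 2*a
x(O, Z) = -5 + O + Z
D(B, N) = -6 + 5*B (D(B, N) = (-5 + B - 1) + 4*B = (-6 + B) + 4*B = -6 + 5*B)
D(-1294, s(-20)) - 1353731 = (-6 + 5*(-1294)) - 1353731 = (-6 - 6470) - 1353731 = -6476 - 1353731 = -1360207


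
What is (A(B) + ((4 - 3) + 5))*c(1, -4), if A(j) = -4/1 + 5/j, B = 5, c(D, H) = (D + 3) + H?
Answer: 0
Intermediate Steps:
c(D, H) = 3 + D + H (c(D, H) = (3 + D) + H = 3 + D + H)
A(j) = -4 + 5/j (A(j) = -4*1 + 5/j = -4 + 5/j)
(A(B) + ((4 - 3) + 5))*c(1, -4) = ((-4 + 5/5) + ((4 - 3) + 5))*(3 + 1 - 4) = ((-4 + 5*(1/5)) + (1 + 5))*0 = ((-4 + 1) + 6)*0 = (-3 + 6)*0 = 3*0 = 0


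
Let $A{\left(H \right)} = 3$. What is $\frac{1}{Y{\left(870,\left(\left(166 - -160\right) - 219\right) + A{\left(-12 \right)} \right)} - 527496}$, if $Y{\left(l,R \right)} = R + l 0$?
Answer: $- \frac{1}{527386} \approx -1.8961 \cdot 10^{-6}$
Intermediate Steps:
$Y{\left(l,R \right)} = R$ ($Y{\left(l,R \right)} = R + 0 = R$)
$\frac{1}{Y{\left(870,\left(\left(166 - -160\right) - 219\right) + A{\left(-12 \right)} \right)} - 527496} = \frac{1}{\left(\left(\left(166 - -160\right) - 219\right) + 3\right) - 527496} = \frac{1}{\left(\left(\left(166 + 160\right) - 219\right) + 3\right) - 527496} = \frac{1}{\left(\left(326 - 219\right) + 3\right) - 527496} = \frac{1}{\left(107 + 3\right) - 527496} = \frac{1}{110 - 527496} = \frac{1}{-527386} = - \frac{1}{527386}$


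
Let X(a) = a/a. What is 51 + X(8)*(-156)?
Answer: -105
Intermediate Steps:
X(a) = 1
51 + X(8)*(-156) = 51 + 1*(-156) = 51 - 156 = -105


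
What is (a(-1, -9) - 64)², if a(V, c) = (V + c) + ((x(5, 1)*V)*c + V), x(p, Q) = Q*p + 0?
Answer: 900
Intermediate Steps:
x(p, Q) = Q*p
a(V, c) = c + 2*V + 5*V*c (a(V, c) = (V + c) + (((1*5)*V)*c + V) = (V + c) + ((5*V)*c + V) = (V + c) + (5*V*c + V) = (V + c) + (V + 5*V*c) = c + 2*V + 5*V*c)
(a(-1, -9) - 64)² = ((-9 + 2*(-1) + 5*(-1)*(-9)) - 64)² = ((-9 - 2 + 45) - 64)² = (34 - 64)² = (-30)² = 900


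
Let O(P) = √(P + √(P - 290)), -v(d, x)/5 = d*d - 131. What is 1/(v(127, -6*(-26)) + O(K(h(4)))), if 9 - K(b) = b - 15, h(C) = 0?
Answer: 1/(-79990 + √(24 + I*√266)) ≈ -1.2502e-5 - 2.5e-10*I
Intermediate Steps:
K(b) = 24 - b (K(b) = 9 - (b - 15) = 9 - (-15 + b) = 9 + (15 - b) = 24 - b)
v(d, x) = 655 - 5*d² (v(d, x) = -5*(d*d - 131) = -5*(d² - 131) = -5*(-131 + d²) = 655 - 5*d²)
O(P) = √(P + √(-290 + P))
1/(v(127, -6*(-26)) + O(K(h(4)))) = 1/((655 - 5*127²) + √((24 - 1*0) + √(-290 + (24 - 1*0)))) = 1/((655 - 5*16129) + √((24 + 0) + √(-290 + (24 + 0)))) = 1/((655 - 80645) + √(24 + √(-290 + 24))) = 1/(-79990 + √(24 + √(-266))) = 1/(-79990 + √(24 + I*√266))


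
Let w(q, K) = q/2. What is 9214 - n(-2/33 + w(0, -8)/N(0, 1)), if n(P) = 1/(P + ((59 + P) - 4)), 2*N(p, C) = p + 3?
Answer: 16686521/1811 ≈ 9214.0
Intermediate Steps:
N(p, C) = 3/2 + p/2 (N(p, C) = (p + 3)/2 = (3 + p)/2 = 3/2 + p/2)
w(q, K) = q/2 (w(q, K) = q*(½) = q/2)
n(P) = 1/(55 + 2*P) (n(P) = 1/(P + (55 + P)) = 1/(55 + 2*P))
9214 - n(-2/33 + w(0, -8)/N(0, 1)) = 9214 - 1/(55 + 2*(-2/33 + ((½)*0)/(3/2 + (½)*0))) = 9214 - 1/(55 + 2*(-2*1/33 + 0/(3/2 + 0))) = 9214 - 1/(55 + 2*(-2/33 + 0/(3/2))) = 9214 - 1/(55 + 2*(-2/33 + 0*(⅔))) = 9214 - 1/(55 + 2*(-2/33 + 0)) = 9214 - 1/(55 + 2*(-2/33)) = 9214 - 1/(55 - 4/33) = 9214 - 1/1811/33 = 9214 - 1*33/1811 = 9214 - 33/1811 = 16686521/1811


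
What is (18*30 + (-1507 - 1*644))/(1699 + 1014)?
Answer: -1611/2713 ≈ -0.59381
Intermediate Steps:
(18*30 + (-1507 - 1*644))/(1699 + 1014) = (540 + (-1507 - 644))/2713 = (540 - 2151)*(1/2713) = -1611*1/2713 = -1611/2713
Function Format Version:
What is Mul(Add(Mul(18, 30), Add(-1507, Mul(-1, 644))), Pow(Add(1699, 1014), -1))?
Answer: Rational(-1611, 2713) ≈ -0.59381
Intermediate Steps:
Mul(Add(Mul(18, 30), Add(-1507, Mul(-1, 644))), Pow(Add(1699, 1014), -1)) = Mul(Add(540, Add(-1507, -644)), Pow(2713, -1)) = Mul(Add(540, -2151), Rational(1, 2713)) = Mul(-1611, Rational(1, 2713)) = Rational(-1611, 2713)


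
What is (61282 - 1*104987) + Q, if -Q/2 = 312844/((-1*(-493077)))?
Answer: -21550555973/493077 ≈ -43706.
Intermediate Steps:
Q = -625688/493077 (Q = -625688/((-1*(-493077))) = -625688/493077 ≈ -1.2689)
(61282 - 1*104987) + Q = (61282 - 1*104987) - 625688/493077 = (61282 - 104987) - 625688/493077 = -43705 - 625688/493077 = -21550555973/493077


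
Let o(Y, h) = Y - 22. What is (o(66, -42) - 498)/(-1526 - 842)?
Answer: 227/1184 ≈ 0.19172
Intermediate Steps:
o(Y, h) = -22 + Y
(o(66, -42) - 498)/(-1526 - 842) = ((-22 + 66) - 498)/(-1526 - 842) = (44 - 498)/(-2368) = -454*(-1/2368) = 227/1184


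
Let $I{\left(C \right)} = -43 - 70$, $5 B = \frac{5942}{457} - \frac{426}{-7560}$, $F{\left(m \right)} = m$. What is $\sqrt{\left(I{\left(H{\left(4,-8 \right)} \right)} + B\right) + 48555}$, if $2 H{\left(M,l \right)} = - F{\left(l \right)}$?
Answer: $\frac{\sqrt{446186544132833}}{95970} \approx 220.1$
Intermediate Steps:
$B = \frac{7519367}{2879100}$ ($B = \frac{\frac{5942}{457} - \frac{426}{-7560}}{5} = \frac{5942 \cdot \frac{1}{457} - - \frac{71}{1260}}{5} = \frac{\frac{5942}{457} + \frac{71}{1260}}{5} = \frac{1}{5} \cdot \frac{7519367}{575820} = \frac{7519367}{2879100} \approx 2.6117$)
$H{\left(M,l \right)} = - \frac{l}{2}$ ($H{\left(M,l \right)} = \frac{\left(-1\right) l}{2} = - \frac{l}{2}$)
$I{\left(C \right)} = -113$ ($I{\left(C \right)} = -43 - 70 = -113$)
$\sqrt{\left(I{\left(H{\left(4,-8 \right)} \right)} + B\right) + 48555} = \sqrt{\left(-113 + \frac{7519367}{2879100}\right) + 48555} = \sqrt{- \frac{317818933}{2879100} + 48555} = \sqrt{\frac{139476881567}{2879100}} = \frac{\sqrt{446186544132833}}{95970}$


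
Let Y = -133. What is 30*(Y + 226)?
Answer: 2790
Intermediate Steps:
30*(Y + 226) = 30*(-133 + 226) = 30*93 = 2790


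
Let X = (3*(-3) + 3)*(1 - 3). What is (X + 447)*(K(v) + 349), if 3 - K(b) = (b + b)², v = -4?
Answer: 132192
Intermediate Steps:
X = 12 (X = (-9 + 3)*(-2) = -6*(-2) = 12)
K(b) = 3 - 4*b² (K(b) = 3 - (b + b)² = 3 - (2*b)² = 3 - 4*b²)
(X + 447)*(K(v) + 349) = (12 + 447)*((3 - 4*(-4)²) + 349) = 459*((3 - 4*16) + 349) = 459*((3 - 64) + 349) = 459*(-61 + 349) = 459*288 = 132192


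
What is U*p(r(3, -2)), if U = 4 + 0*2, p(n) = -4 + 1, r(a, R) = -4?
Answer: -12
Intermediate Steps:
p(n) = -3
U = 4 (U = 4 + 0 = 4)
U*p(r(3, -2)) = 4*(-3) = -12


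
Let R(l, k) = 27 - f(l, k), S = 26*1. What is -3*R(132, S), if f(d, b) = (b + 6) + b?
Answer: 93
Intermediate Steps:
f(d, b) = 6 + 2*b (f(d, b) = (6 + b) + b = 6 + 2*b)
S = 26
R(l, k) = 21 - 2*k (R(l, k) = 27 - (6 + 2*k) = 27 + (-6 - 2*k) = 21 - 2*k)
-3*R(132, S) = -3*(21 - 2*26) = -3*(21 - 52) = -3*(-31) = 93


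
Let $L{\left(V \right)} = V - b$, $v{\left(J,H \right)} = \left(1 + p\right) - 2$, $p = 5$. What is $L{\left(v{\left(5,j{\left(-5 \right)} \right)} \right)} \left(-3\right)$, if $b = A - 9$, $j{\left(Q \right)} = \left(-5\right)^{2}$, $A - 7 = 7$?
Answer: $3$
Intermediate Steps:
$A = 14$ ($A = 7 + 7 = 14$)
$j{\left(Q \right)} = 25$
$b = 5$ ($b = 14 - 9 = 5$)
$v{\left(J,H \right)} = 4$ ($v{\left(J,H \right)} = \left(1 + 5\right) - 2 = 6 - 2 = 4$)
$L{\left(V \right)} = -5 + V$ ($L{\left(V \right)} = V - 5 = -5 + V$)
$L{\left(v{\left(5,j{\left(-5 \right)} \right)} \right)} \left(-3\right) = \left(-5 + 4\right) \left(-3\right) = \left(-1\right) \left(-3\right) = 3$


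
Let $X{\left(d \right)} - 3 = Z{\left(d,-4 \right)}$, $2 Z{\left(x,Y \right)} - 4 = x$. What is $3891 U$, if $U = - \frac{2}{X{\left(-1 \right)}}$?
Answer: $- \frac{5188}{3} \approx -1729.3$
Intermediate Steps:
$Z{\left(x,Y \right)} = 2 + \frac{x}{2}$
$X{\left(d \right)} = 5 + \frac{d}{2}$ ($X{\left(d \right)} = 3 + \left(2 + \frac{d}{2}\right) = 5 + \frac{d}{2}$)
$U = - \frac{4}{9}$ ($U = - \frac{2}{5 + \frac{1}{2} \left(-1\right)} = - \frac{2}{5 - \frac{1}{2}} = - \frac{2}{\frac{9}{2}} = \left(-2\right) \frac{2}{9} = - \frac{4}{9} \approx -0.44444$)
$3891 U = 3891 \left(- \frac{4}{9}\right) = - \frac{5188}{3}$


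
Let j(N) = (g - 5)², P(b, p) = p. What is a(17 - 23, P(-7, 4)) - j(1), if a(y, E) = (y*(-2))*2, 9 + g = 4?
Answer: -76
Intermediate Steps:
g = -5 (g = -9 + 4 = -5)
j(N) = 100 (j(N) = (-5 - 5)² = (-10)² = 100)
a(y, E) = -4*y (a(y, E) = -2*y*2 = -4*y)
a(17 - 23, P(-7, 4)) - j(1) = -4*(17 - 23) - 1*100 = -4*(-6) - 100 = 24 - 100 = -76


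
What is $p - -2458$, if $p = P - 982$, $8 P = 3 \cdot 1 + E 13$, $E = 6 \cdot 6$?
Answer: $\frac{12279}{8} \approx 1534.9$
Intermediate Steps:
$E = 36$
$P = \frac{471}{8}$ ($P = \frac{3 \cdot 1 + 36 \cdot 13}{8} = \frac{3 + 468}{8} = \frac{1}{8} \cdot 471 = \frac{471}{8} \approx 58.875$)
$p = - \frac{7385}{8}$ ($p = \frac{471}{8} - 982 = - \frac{7385}{8} \approx -923.13$)
$p - -2458 = - \frac{7385}{8} - -2458 = - \frac{7385}{8} + 2458 = \frac{12279}{8}$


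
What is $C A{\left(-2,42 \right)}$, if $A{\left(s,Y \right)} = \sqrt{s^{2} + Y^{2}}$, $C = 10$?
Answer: $20 \sqrt{442} \approx 420.48$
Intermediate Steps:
$A{\left(s,Y \right)} = \sqrt{Y^{2} + s^{2}}$
$C A{\left(-2,42 \right)} = 10 \sqrt{42^{2} + \left(-2\right)^{2}} = 10 \sqrt{1764 + 4} = 10 \sqrt{1768} = 10 \cdot 2 \sqrt{442} = 20 \sqrt{442}$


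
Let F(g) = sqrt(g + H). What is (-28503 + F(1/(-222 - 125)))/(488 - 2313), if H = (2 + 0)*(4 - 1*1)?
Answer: 28503/1825 - sqrt(722107)/633275 ≈ 15.617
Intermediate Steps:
H = 6 (H = 2*(4 - 1) = 2*3 = 6)
F(g) = sqrt(6 + g) (F(g) = sqrt(g + 6) = sqrt(6 + g))
(-28503 + F(1/(-222 - 125)))/(488 - 2313) = (-28503 + sqrt(6 + 1/(-222 - 125)))/(488 - 2313) = (-28503 + sqrt(6 + 1/(-347)))/(-1825) = (-28503 + sqrt(6 - 1/347))*(-1/1825) = (-28503 + sqrt(2081/347))*(-1/1825) = (-28503 + sqrt(722107)/347)*(-1/1825) = 28503/1825 - sqrt(722107)/633275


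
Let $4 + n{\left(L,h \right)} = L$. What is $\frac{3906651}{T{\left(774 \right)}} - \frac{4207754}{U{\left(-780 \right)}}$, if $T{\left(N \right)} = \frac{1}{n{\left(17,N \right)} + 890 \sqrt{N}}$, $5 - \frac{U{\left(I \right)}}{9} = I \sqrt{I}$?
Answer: $\frac{43381473942419881}{854193645} + 10430758170 \sqrt{86} + \frac{437606416 i \sqrt{195}}{284731215} \approx 9.6782 \cdot 10^{10} + 21.462 i$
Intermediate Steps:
$n{\left(L,h \right)} = -4 + L$
$U{\left(I \right)} = 45 - 9 I^{\frac{3}{2}}$ ($U{\left(I \right)} = 45 - 9 I \sqrt{I} = 45 - 9 I^{\frac{3}{2}}$)
$T{\left(N \right)} = \frac{1}{13 + 890 \sqrt{N}}$ ($T{\left(N \right)} = \frac{1}{\left(-4 + 17\right) + 890 \sqrt{N}} = \frac{1}{13 + 890 \sqrt{N}}$)
$\frac{3906651}{T{\left(774 \right)}} - \frac{4207754}{U{\left(-780 \right)}} = \frac{3906651}{\frac{1}{13 + 890 \sqrt{774}}} - \frac{4207754}{45 - 9 \left(-780\right)^{\frac{3}{2}}} = \frac{3906651}{\frac{1}{13 + 890 \cdot 3 \sqrt{86}}} - \frac{4207754}{45 - 9 \left(- 1560 i \sqrt{195}\right)} = \frac{3906651}{\frac{1}{13 + 2670 \sqrt{86}}} - \frac{4207754}{45 + 14040 i \sqrt{195}} = 3906651 \left(13 + 2670 \sqrt{86}\right) - \frac{4207754}{45 + 14040 i \sqrt{195}} = \left(50786463 + 10430758170 \sqrt{86}\right) - \frac{4207754}{45 + 14040 i \sqrt{195}} = 50786463 - \frac{4207754}{45 + 14040 i \sqrt{195}} + 10430758170 \sqrt{86}$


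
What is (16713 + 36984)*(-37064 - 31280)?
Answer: -3669867768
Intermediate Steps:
(16713 + 36984)*(-37064 - 31280) = 53697*(-68344) = -3669867768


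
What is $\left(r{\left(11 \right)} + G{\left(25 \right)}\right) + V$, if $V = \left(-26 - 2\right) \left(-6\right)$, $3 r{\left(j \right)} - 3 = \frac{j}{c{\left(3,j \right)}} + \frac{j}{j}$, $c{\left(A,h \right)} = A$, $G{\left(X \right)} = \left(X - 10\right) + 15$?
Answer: $\frac{1805}{9} \approx 200.56$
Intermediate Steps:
$G{\left(X \right)} = 5 + X$ ($G{\left(X \right)} = \left(-10 + X\right) + 15 = 5 + X$)
$r{\left(j \right)} = \frac{4}{3} + \frac{j}{9}$ ($r{\left(j \right)} = 1 + \frac{\frac{j}{3} + \frac{j}{j}}{3} = 1 + \frac{j \frac{1}{3} + 1}{3} = 1 + \frac{\frac{j}{3} + 1}{3} = 1 + \frac{1 + \frac{j}{3}}{3} = 1 + \left(\frac{1}{3} + \frac{j}{9}\right) = \frac{4}{3} + \frac{j}{9}$)
$V = 168$ ($V = \left(-28\right) \left(-6\right) = 168$)
$\left(r{\left(11 \right)} + G{\left(25 \right)}\right) + V = \left(\left(\frac{4}{3} + \frac{1}{9} \cdot 11\right) + \left(5 + 25\right)\right) + 168 = \left(\left(\frac{4}{3} + \frac{11}{9}\right) + 30\right) + 168 = \left(\frac{23}{9} + 30\right) + 168 = \frac{293}{9} + 168 = \frac{1805}{9}$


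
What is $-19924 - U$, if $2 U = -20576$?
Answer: $-9636$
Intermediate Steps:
$U = -10288$ ($U = \frac{1}{2} \left(-20576\right) = -10288$)
$-19924 - U = -19924 - -10288 = -19924 + 10288 = -9636$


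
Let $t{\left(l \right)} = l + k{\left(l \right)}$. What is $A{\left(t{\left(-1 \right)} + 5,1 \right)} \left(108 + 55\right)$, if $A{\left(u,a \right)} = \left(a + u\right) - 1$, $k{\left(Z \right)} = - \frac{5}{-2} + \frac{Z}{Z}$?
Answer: $\frac{2445}{2} \approx 1222.5$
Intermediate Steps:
$k{\left(Z \right)} = \frac{7}{2}$ ($k{\left(Z \right)} = \left(-5\right) \left(- \frac{1}{2}\right) + 1 = \frac{5}{2} + 1 = \frac{7}{2}$)
$t{\left(l \right)} = \frac{7}{2} + l$ ($t{\left(l \right)} = l + \frac{7}{2} = \frac{7}{2} + l$)
$A{\left(u,a \right)} = -1 + a + u$
$A{\left(t{\left(-1 \right)} + 5,1 \right)} \left(108 + 55\right) = \left(-1 + 1 + \left(\left(\frac{7}{2} - 1\right) + 5\right)\right) \left(108 + 55\right) = \left(-1 + 1 + \left(\frac{5}{2} + 5\right)\right) 163 = \left(-1 + 1 + \frac{15}{2}\right) 163 = \frac{15}{2} \cdot 163 = \frac{2445}{2}$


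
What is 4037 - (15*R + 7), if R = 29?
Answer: 3595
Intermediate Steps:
4037 - (15*R + 7) = 4037 - (15*29 + 7) = 4037 - (435 + 7) = 4037 - 1*442 = 4037 - 442 = 3595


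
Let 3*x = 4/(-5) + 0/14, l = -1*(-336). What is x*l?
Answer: -448/5 ≈ -89.600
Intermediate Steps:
l = 336
x = -4/15 (x = (4/(-5) + 0/14)/3 = (4*(-1/5) + 0*(1/14))/3 = (-4/5 + 0)/3 = (1/3)*(-4/5) = -4/15 ≈ -0.26667)
x*l = -4/15*336 = -448/5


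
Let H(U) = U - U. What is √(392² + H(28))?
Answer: 392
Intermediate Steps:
H(U) = 0
√(392² + H(28)) = √(392² + 0) = √(153664 + 0) = √153664 = 392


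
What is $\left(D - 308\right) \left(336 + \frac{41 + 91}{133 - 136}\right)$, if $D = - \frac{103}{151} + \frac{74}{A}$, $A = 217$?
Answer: $- \frac{2950196596}{32767} \approx -90036.0$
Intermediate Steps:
$D = - \frac{11177}{32767}$ ($D = - \frac{103}{151} + \frac{74}{217} = - \frac{11177}{32767} \approx -0.34111$)
$\left(D - 308\right) \left(336 + \frac{41 + 91}{133 - 136}\right) = \left(- \frac{11177}{32767} - 308\right) \left(336 + \frac{41 + 91}{133 - 136}\right) = - \frac{10103413 \left(336 + \frac{132}{-3}\right)}{32767} = - \frac{10103413 \left(336 + 132 \left(- \frac{1}{3}\right)\right)}{32767} = - \frac{10103413 \left(336 - 44\right)}{32767} = \left(- \frac{10103413}{32767}\right) 292 = - \frac{2950196596}{32767}$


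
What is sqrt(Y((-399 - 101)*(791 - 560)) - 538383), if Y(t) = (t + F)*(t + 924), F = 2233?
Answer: 3*sqrt(1441904601) ≈ 1.1392e+5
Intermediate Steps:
Y(t) = (924 + t)*(2233 + t) (Y(t) = (t + 2233)*(t + 924) = (2233 + t)*(924 + t) = (924 + t)*(2233 + t))
sqrt(Y((-399 - 101)*(791 - 560)) - 538383) = sqrt((2063292 + ((-399 - 101)*(791 - 560))**2 + 3157*((-399 - 101)*(791 - 560))) - 538383) = sqrt((2063292 + (-500*231)**2 + 3157*(-500*231)) - 538383) = sqrt((2063292 + (-115500)**2 + 3157*(-115500)) - 538383) = sqrt((2063292 + 13340250000 - 364633500) - 538383) = sqrt(12977679792 - 538383) = sqrt(12977141409) = 3*sqrt(1441904601)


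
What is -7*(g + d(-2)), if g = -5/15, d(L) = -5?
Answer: 112/3 ≈ 37.333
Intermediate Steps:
g = -⅓ (g = -5*1/15 = -⅓ ≈ -0.33333)
-7*(g + d(-2)) = -7*(-⅓ - 5) = -7*(-16/3) = 112/3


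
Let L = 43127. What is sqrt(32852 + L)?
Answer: sqrt(75979) ≈ 275.64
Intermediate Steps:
sqrt(32852 + L) = sqrt(32852 + 43127) = sqrt(75979)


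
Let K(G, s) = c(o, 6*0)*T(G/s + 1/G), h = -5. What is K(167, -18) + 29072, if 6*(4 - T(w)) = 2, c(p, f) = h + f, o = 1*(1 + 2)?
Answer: 87161/3 ≈ 29054.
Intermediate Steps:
o = 3 (o = 1*3 = 3)
c(p, f) = -5 + f
T(w) = 11/3 (T(w) = 4 - 1/6*2 = 4 - 1/3 = 11/3)
K(G, s) = -55/3 (K(G, s) = (-5 + 6*0)*(11/3) = (-5 + 0)*(11/3) = -5*11/3 = -55/3)
K(167, -18) + 29072 = -55/3 + 29072 = 87161/3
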